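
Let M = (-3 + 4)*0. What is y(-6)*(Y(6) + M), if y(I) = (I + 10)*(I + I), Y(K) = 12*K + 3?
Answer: -3600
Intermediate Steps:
Y(K) = 3 + 12*K
M = 0 (M = 1*0 = 0)
y(I) = 2*I*(10 + I) (y(I) = (10 + I)*(2*I) = 2*I*(10 + I))
y(-6)*(Y(6) + M) = (2*(-6)*(10 - 6))*((3 + 12*6) + 0) = (2*(-6)*4)*((3 + 72) + 0) = -48*(75 + 0) = -48*75 = -3600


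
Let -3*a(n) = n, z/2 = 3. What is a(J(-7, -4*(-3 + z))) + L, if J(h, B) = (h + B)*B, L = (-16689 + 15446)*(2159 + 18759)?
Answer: -26001150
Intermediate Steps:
z = 6 (z = 2*3 = 6)
L = -26001074 (L = -1243*20918 = -26001074)
J(h, B) = B*(B + h) (J(h, B) = (B + h)*B = B*(B + h))
a(n) = -n/3
a(J(-7, -4*(-3 + z))) + L = -(-4*(-3 + 6))*(-4*(-3 + 6) - 7)/3 - 26001074 = -(-4*3)*(-4*3 - 7)/3 - 26001074 = -(-4)*(-12 - 7) - 26001074 = -(-4)*(-19) - 26001074 = -1/3*228 - 26001074 = -76 - 26001074 = -26001150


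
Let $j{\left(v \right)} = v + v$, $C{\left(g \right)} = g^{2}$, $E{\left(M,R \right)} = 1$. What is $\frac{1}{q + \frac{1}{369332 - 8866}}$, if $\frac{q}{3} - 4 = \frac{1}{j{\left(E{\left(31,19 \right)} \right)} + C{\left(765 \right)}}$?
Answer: $\frac{210954435782}{2531454896009} \approx 0.083333$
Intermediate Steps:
$j{\left(v \right)} = 2 v$
$q = \frac{7022727}{585227}$ ($q = 12 + \frac{3}{2 \cdot 1 + 765^{2}} = 12 + \frac{3}{2 + 585225} = 12 + \frac{3}{585227} = \frac{7022727}{585227} \approx 12.0$)
$\frac{1}{q + \frac{1}{369332 - 8866}} = \frac{1}{\frac{7022727}{585227} + \frac{1}{369332 - 8866}} = \frac{1}{\frac{7022727}{585227} + \frac{1}{360466}} = \frac{1}{\frac{2531454896009}{210954435782}} = \frac{210954435782}{2531454896009}$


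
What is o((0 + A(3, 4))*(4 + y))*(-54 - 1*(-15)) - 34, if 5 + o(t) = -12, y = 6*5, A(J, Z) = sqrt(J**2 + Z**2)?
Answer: 629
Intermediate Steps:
y = 30
o(t) = -17 (o(t) = -5 - 12 = -17)
o((0 + A(3, 4))*(4 + y))*(-54 - 1*(-15)) - 34 = -17*(-54 - 1*(-15)) - 34 = -17*(-54 + 15) - 34 = -17*(-39) - 34 = 663 - 34 = 629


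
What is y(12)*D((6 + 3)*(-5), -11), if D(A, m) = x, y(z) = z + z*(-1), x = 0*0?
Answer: 0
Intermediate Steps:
x = 0
y(z) = 0 (y(z) = z - z = 0)
D(A, m) = 0
y(12)*D((6 + 3)*(-5), -11) = 0*0 = 0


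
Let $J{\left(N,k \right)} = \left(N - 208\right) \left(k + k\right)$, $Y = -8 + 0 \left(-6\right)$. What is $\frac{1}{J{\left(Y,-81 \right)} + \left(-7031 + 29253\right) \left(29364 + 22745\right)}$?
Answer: $\frac{1}{1158001190} \approx 8.6356 \cdot 10^{-10}$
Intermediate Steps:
$Y = -8$ ($Y = -8 + 0 = -8$)
$J{\left(N,k \right)} = 2 k \left(-208 + N\right)$ ($J{\left(N,k \right)} = \left(-208 + N\right) 2 k = 2 k \left(-208 + N\right)$)
$\frac{1}{J{\left(Y,-81 \right)} + \left(-7031 + 29253\right) \left(29364 + 22745\right)} = \frac{1}{2 \left(-81\right) \left(-208 - 8\right) + \left(-7031 + 29253\right) \left(29364 + 22745\right)} = \frac{1}{2 \left(-81\right) \left(-216\right) + 22222 \cdot 52109} = \frac{1}{34992 + 1157966198} = \frac{1}{1158001190}$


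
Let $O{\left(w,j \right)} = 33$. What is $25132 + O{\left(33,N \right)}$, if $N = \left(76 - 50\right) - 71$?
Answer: $25165$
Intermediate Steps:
$N = -45$ ($N = 26 - 71 = -45$)
$25132 + O{\left(33,N \right)} = 25132 + 33 = 25165$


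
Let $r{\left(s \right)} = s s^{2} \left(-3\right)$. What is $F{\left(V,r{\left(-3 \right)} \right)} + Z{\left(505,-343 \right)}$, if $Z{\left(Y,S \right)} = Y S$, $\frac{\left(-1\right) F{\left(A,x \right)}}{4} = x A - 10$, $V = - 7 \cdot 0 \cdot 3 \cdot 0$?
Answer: $-173175$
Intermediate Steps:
$r{\left(s \right)} = - 3 s^{3}$ ($r{\left(s \right)} = s^{3} \left(-3\right) = - 3 s^{3}$)
$V = 0$ ($V = \left(-7\right) 0 \cdot 0 = 0 \cdot 0 = 0$)
$F{\left(A,x \right)} = 40 - 4 A x$ ($F{\left(A,x \right)} = - 4 \left(x A - 10\right) = - 4 \left(A x - 10\right) = - 4 \left(-10 + A x\right) = 40 - 4 A x$)
$Z{\left(Y,S \right)} = S Y$
$F{\left(V,r{\left(-3 \right)} \right)} + Z{\left(505,-343 \right)} = \left(40 - 0 \left(- 3 \left(-3\right)^{3}\right)\right) - 173215 = \left(40 - 0 \left(\left(-3\right) \left(-27\right)\right)\right) - 173215 = \left(40 - 0 \cdot 81\right) - 173215 = \left(40 + 0\right) - 173215 = 40 - 173215 = -173175$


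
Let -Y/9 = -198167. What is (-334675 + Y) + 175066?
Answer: 1623894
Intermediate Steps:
Y = 1783503 (Y = -9*(-198167) = 1783503)
(-334675 + Y) + 175066 = (-334675 + 1783503) + 175066 = 1448828 + 175066 = 1623894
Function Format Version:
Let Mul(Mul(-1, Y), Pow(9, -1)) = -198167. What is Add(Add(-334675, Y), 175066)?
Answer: 1623894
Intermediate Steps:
Y = 1783503 (Y = Mul(-9, -198167) = 1783503)
Add(Add(-334675, Y), 175066) = Add(Add(-334675, 1783503), 175066) = Add(1448828, 175066) = 1623894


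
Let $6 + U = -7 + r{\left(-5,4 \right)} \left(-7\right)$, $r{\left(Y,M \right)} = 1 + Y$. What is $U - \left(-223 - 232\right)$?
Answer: $470$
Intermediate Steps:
$U = 15$ ($U = -6 - \left(7 - \left(1 - 5\right) \left(-7\right)\right) = -6 - -21 = -6 + \left(-7 + 28\right) = -6 + 21 = 15$)
$U - \left(-223 - 232\right) = 15 - \left(-223 - 232\right) = 15 - -455 = 15 + 455 = 470$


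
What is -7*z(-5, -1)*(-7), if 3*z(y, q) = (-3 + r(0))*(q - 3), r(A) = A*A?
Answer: 196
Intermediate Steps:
r(A) = A²
z(y, q) = 3 - q (z(y, q) = ((-3 + 0²)*(q - 3))/3 = ((-3 + 0)*(-3 + q))/3 = (-3*(-3 + q))/3 = (9 - 3*q)/3 = 3 - q)
-7*z(-5, -1)*(-7) = -7*(3 - 1*(-1))*(-7) = -7*(3 + 1)*(-7) = -7*4*(-7) = -28*(-7) = 196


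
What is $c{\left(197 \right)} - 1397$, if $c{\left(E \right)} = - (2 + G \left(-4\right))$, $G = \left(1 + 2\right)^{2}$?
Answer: $-1363$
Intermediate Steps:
$G = 9$ ($G = 3^{2} = 9$)
$c{\left(E \right)} = 34$ ($c{\left(E \right)} = - (2 + 9 \left(-4\right)) = - (2 - 36) = \left(-1\right) \left(-34\right) = 34$)
$c{\left(197 \right)} - 1397 = 34 - 1397 = -1363$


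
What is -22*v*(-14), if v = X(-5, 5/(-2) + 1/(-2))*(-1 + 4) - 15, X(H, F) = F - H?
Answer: -2772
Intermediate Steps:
v = -9 (v = ((5/(-2) + 1/(-2)) - 1*(-5))*(-1 + 4) - 15 = ((5*(-½) + 1*(-½)) + 5)*3 - 15 = ((-5/2 - ½) + 5)*3 - 15 = (-3 + 5)*3 - 15 = 2*3 - 15 = 6 - 15 = -9)
-22*v*(-14) = -22*(-9)*(-14) = 198*(-14) = -2772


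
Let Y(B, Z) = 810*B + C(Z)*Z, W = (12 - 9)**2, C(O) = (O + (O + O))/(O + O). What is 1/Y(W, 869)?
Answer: 2/17187 ≈ 0.00011637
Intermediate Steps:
C(O) = 3/2 (C(O) = (O + 2*O)/((2*O)) = (3*O)*(1/(2*O)) = 3/2)
W = 9 (W = 3**2 = 9)
Y(B, Z) = 810*B + 3*Z/2
1/Y(W, 869) = 1/(810*9 + (3/2)*869) = 1/(7290 + 2607/2) = 1/(17187/2) = 2/17187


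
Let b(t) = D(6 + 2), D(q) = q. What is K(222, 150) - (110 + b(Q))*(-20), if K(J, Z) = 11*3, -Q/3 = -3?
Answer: 2393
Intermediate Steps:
Q = 9 (Q = -3*(-3) = 9)
b(t) = 8 (b(t) = 6 + 2 = 8)
K(J, Z) = 33
K(222, 150) - (110 + b(Q))*(-20) = 33 - (110 + 8)*(-20) = 33 - 118*(-20) = 33 - 1*(-2360) = 33 + 2360 = 2393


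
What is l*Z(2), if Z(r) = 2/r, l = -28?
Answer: -28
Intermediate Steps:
l*Z(2) = -56/2 = -28*1 = -28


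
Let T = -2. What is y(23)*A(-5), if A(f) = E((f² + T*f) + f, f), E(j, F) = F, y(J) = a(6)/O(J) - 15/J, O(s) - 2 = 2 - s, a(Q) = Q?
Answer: 2115/437 ≈ 4.8398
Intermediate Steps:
O(s) = 4 - s (O(s) = 2 + (2 - s) = 4 - s)
y(J) = -15/J + 6/(4 - J) (y(J) = 6/(4 - J) - 15/J = -15/J + 6/(4 - J))
A(f) = f
y(23)*A(-5) = (3*(20 - 7*23)/(23*(-4 + 23)))*(-5) = (3*(1/23)*(20 - 161)/19)*(-5) = (3*(1/23)*(1/19)*(-141))*(-5) = -423/437*(-5) = 2115/437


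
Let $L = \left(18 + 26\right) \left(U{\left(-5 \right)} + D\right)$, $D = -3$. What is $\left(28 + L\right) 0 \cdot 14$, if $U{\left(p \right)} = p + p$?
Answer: $0$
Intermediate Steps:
$U{\left(p \right)} = 2 p$
$L = -572$ ($L = \left(18 + 26\right) \left(2 \left(-5\right) - 3\right) = 44 \left(-10 - 3\right) = 44 \left(-13\right) = -572$)
$\left(28 + L\right) 0 \cdot 14 = \left(28 - 572\right) 0 \cdot 14 = \left(-544\right) 0 = 0$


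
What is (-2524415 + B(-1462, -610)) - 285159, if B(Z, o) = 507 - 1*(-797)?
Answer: -2808270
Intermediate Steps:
B(Z, o) = 1304 (B(Z, o) = 507 + 797 = 1304)
(-2524415 + B(-1462, -610)) - 285159 = (-2524415 + 1304) - 285159 = -2523111 - 285159 = -2808270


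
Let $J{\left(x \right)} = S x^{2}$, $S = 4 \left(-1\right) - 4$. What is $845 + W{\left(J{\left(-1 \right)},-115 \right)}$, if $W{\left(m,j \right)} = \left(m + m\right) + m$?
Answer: $821$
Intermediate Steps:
$S = -8$ ($S = -4 - 4 = -8$)
$J{\left(x \right)} = - 8 x^{2}$
$W{\left(m,j \right)} = 3 m$ ($W{\left(m,j \right)} = 2 m + m = 3 m$)
$845 + W{\left(J{\left(-1 \right)},-115 \right)} = 845 + 3 \left(- 8 \left(-1\right)^{2}\right) = 845 + 3 \left(\left(-8\right) 1\right) = 845 + 3 \left(-8\right) = 845 - 24 = 821$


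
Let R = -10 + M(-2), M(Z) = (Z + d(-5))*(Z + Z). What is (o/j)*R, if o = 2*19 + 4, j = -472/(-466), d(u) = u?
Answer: 44037/59 ≈ 746.39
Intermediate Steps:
j = 236/233 (j = -472*(-1/466) = 236/233 ≈ 1.0129)
M(Z) = 2*Z*(-5 + Z) (M(Z) = (Z - 5)*(Z + Z) = (-5 + Z)*(2*Z) = 2*Z*(-5 + Z))
o = 42 (o = 38 + 4 = 42)
R = 18 (R = -10 + 2*(-2)*(-5 - 2) = -10 + 2*(-2)*(-7) = -10 + 28 = 18)
(o/j)*R = (42/(236/233))*18 = (42*(233/236))*18 = (4893/118)*18 = 44037/59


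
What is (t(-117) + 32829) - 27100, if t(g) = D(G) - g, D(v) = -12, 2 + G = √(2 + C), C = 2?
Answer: 5834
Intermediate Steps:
G = 0 (G = -2 + √(2 + 2) = -2 + √4 = -2 + 2 = 0)
t(g) = -12 - g
(t(-117) + 32829) - 27100 = ((-12 - 1*(-117)) + 32829) - 27100 = ((-12 + 117) + 32829) - 27100 = (105 + 32829) - 27100 = 32934 - 27100 = 5834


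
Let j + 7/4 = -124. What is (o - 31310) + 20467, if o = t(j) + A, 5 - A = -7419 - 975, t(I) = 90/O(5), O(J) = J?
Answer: -2426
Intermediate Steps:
j = -503/4 (j = -7/4 - 124 = -503/4 ≈ -125.75)
t(I) = 18 (t(I) = 90/5 = 90*(1/5) = 18)
A = 8399 (A = 5 - (-7419 - 975) = 5 - 1*(-8394) = 5 + 8394 = 8399)
o = 8417 (o = 18 + 8399 = 8417)
(o - 31310) + 20467 = (8417 - 31310) + 20467 = -22893 + 20467 = -2426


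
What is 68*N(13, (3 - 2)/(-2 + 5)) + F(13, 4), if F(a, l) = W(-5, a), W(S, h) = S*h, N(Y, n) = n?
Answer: -127/3 ≈ -42.333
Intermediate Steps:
F(a, l) = -5*a
68*N(13, (3 - 2)/(-2 + 5)) + F(13, 4) = 68*((3 - 2)/(-2 + 5)) - 5*13 = 68*(1/3) - 65 = 68*(1*(⅓)) - 65 = 68*(⅓) - 65 = 68/3 - 65 = -127/3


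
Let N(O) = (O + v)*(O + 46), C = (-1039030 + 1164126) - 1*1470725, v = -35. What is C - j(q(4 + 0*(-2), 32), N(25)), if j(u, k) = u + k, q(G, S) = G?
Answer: -1344923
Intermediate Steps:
C = -1345629 (C = 125096 - 1470725 = -1345629)
N(O) = (-35 + O)*(46 + O) (N(O) = (O - 35)*(O + 46) = (-35 + O)*(46 + O))
j(u, k) = k + u
C - j(q(4 + 0*(-2), 32), N(25)) = -1345629 - ((-1610 + 25² + 11*25) + (4 + 0*(-2))) = -1345629 - ((-1610 + 625 + 275) + (4 + 0)) = -1345629 - (-710 + 4) = -1345629 - 1*(-706) = -1345629 + 706 = -1344923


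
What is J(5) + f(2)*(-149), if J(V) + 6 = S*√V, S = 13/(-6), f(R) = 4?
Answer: -602 - 13*√5/6 ≈ -606.84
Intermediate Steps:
S = -13/6 (S = 13*(-⅙) = -13/6 ≈ -2.1667)
J(V) = -6 - 13*√V/6
J(5) + f(2)*(-149) = (-6 - 13*√5/6) + 4*(-149) = (-6 - 13*√5/6) - 596 = -602 - 13*√5/6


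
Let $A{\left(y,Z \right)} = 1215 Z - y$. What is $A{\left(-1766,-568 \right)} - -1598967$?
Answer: $910613$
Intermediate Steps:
$A{\left(y,Z \right)} = - y + 1215 Z$
$A{\left(-1766,-568 \right)} - -1598967 = \left(\left(-1\right) \left(-1766\right) + 1215 \left(-568\right)\right) - -1598967 = \left(1766 - 690120\right) + 1598967 = -688354 + 1598967 = 910613$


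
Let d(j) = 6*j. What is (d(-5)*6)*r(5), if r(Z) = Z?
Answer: -900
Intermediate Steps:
(d(-5)*6)*r(5) = ((6*(-5))*6)*5 = -30*6*5 = -180*5 = -900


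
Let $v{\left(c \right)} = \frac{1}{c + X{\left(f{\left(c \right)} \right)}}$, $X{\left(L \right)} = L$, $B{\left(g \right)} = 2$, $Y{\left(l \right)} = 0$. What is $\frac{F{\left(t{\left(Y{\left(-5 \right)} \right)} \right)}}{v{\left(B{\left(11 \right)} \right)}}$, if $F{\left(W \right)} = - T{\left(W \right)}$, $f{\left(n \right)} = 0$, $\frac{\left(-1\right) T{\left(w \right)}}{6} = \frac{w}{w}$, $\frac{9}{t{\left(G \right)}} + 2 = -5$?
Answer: $12$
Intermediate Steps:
$t{\left(G \right)} = - \frac{9}{7}$ ($t{\left(G \right)} = \frac{9}{-2 - 5} = \frac{9}{-7} = 9 \left(- \frac{1}{7}\right) = - \frac{9}{7}$)
$T{\left(w \right)} = -6$ ($T{\left(w \right)} = - 6 \frac{w}{w} = \left(-6\right) 1 = -6$)
$F{\left(W \right)} = 6$ ($F{\left(W \right)} = \left(-1\right) \left(-6\right) = 6$)
$v{\left(c \right)} = \frac{1}{c}$ ($v{\left(c \right)} = \frac{1}{c + 0} = \frac{1}{c}$)
$\frac{F{\left(t{\left(Y{\left(-5 \right)} \right)} \right)}}{v{\left(B{\left(11 \right)} \right)}} = \frac{6}{\frac{1}{2}} = 6 \frac{1}{\frac{1}{2}} = 6 \cdot 2 = 12$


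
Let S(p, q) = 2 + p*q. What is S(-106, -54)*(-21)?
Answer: -120246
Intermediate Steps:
S(-106, -54)*(-21) = (2 - 106*(-54))*(-21) = (2 + 5724)*(-21) = 5726*(-21) = -120246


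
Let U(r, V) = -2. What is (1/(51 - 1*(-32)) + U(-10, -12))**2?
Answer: 27225/6889 ≈ 3.9520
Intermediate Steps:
(1/(51 - 1*(-32)) + U(-10, -12))**2 = (1/(51 - 1*(-32)) - 2)**2 = (1/(51 + 32) - 2)**2 = (1/83 - 2)**2 = (-165/83)**2 = 27225/6889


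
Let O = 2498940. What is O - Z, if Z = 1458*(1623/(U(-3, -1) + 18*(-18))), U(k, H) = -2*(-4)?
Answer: 396015687/158 ≈ 2.5064e+6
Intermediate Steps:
U(k, H) = 8
Z = -1183167/158 (Z = 1458*(1623/(8 + 18*(-18))) = 1458*(1623/(8 - 324)) = 1458*(1623/(-316)) = 1458*(1623*(-1/316)) = 1458*(-1623/316) = -1183167/158 ≈ -7488.4)
O - Z = 2498940 - 1*(-1183167/158) = 2498940 + 1183167/158 = 396015687/158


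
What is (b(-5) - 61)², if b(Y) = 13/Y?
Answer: 101124/25 ≈ 4045.0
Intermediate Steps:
(b(-5) - 61)² = (13/(-5) - 61)² = (13*(-⅕) - 61)² = (-13/5 - 61)² = (-318/5)² = 101124/25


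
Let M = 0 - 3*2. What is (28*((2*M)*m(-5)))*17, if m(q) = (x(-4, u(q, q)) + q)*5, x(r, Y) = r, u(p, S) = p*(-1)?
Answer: 257040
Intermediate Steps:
u(p, S) = -p
M = -6 (M = 0 - 6 = -6)
m(q) = -20 + 5*q (m(q) = (-4 + q)*5 = -20 + 5*q)
(28*((2*M)*m(-5)))*17 = (28*((2*(-6))*(-20 + 5*(-5))))*17 = (28*(-12*(-20 - 25)))*17 = (28*(-12*(-45)))*17 = (28*540)*17 = 15120*17 = 257040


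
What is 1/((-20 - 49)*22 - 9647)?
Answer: -1/11165 ≈ -8.9566e-5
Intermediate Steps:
1/((-20 - 49)*22 - 9647) = 1/(-69*22 - 9647) = 1/(-1518 - 9647) = 1/(-11165) = -1/11165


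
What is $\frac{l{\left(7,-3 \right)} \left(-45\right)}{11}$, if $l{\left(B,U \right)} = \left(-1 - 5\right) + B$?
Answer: $- \frac{45}{11} \approx -4.0909$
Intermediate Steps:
$l{\left(B,U \right)} = -6 + B$
$\frac{l{\left(7,-3 \right)} \left(-45\right)}{11} = \frac{\left(-6 + 7\right) \left(-45\right)}{11} = 1 \left(-45\right) \frac{1}{11} = \left(-45\right) \frac{1}{11} = - \frac{45}{11}$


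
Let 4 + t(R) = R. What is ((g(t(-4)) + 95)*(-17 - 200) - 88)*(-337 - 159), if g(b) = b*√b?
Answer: 10268688 - 1722112*I*√2 ≈ 1.0269e+7 - 2.4354e+6*I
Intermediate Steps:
t(R) = -4 + R
g(b) = b^(3/2)
((g(t(-4)) + 95)*(-17 - 200) - 88)*(-337 - 159) = (((-4 - 4)^(3/2) + 95)*(-17 - 200) - 88)*(-337 - 159) = (((-8)^(3/2) + 95)*(-217) - 88)*(-496) = ((-16*I*√2 + 95)*(-217) - 88)*(-496) = ((95 - 16*I*√2)*(-217) - 88)*(-496) = ((-20615 + 3472*I*√2) - 88)*(-496) = (-20703 + 3472*I*√2)*(-496) = 10268688 - 1722112*I*√2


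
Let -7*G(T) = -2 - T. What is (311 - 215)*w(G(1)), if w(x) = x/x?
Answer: 96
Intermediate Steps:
G(T) = 2/7 + T/7 (G(T) = -(-2 - T)/7 = 2/7 + T/7)
w(x) = 1
(311 - 215)*w(G(1)) = (311 - 215)*1 = 96*1 = 96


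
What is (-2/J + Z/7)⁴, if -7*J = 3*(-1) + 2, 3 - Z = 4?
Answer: 96059601/2401 ≈ 40008.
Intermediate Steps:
Z = -1 (Z = 3 - 1*4 = 3 - 4 = -1)
J = ⅐ (J = -(3*(-1) + 2)/7 = -(-3 + 2)/7 = -⅐*(-1) = ⅐ ≈ 0.14286)
(-2/J + Z/7)⁴ = (-2/⅐ - 1/7)⁴ = (-2*7 - 1*⅐)⁴ = (-14 - ⅐)⁴ = (-99/7)⁴ = 96059601/2401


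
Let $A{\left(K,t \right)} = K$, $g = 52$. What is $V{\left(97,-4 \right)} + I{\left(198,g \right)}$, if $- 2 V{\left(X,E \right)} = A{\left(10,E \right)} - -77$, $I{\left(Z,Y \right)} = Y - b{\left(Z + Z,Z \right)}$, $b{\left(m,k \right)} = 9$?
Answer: $- \frac{1}{2} \approx -0.5$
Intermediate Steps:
$I{\left(Z,Y \right)} = -9 + Y$ ($I{\left(Z,Y \right)} = Y - 9 = -9 + Y$)
$V{\left(X,E \right)} = - \frac{87}{2}$ ($V{\left(X,E \right)} = - \frac{10 - -77}{2} = - \frac{10 + 77}{2} = \left(- \frac{1}{2}\right) 87 = - \frac{87}{2}$)
$V{\left(97,-4 \right)} + I{\left(198,g \right)} = - \frac{87}{2} + \left(-9 + 52\right) = - \frac{87}{2} + 43 = - \frac{1}{2}$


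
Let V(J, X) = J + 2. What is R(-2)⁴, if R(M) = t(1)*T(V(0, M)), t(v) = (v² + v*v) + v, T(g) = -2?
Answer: 1296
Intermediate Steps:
V(J, X) = 2 + J
t(v) = v + 2*v² (t(v) = (v² + v²) + v = 2*v² + v = v + 2*v²)
R(M) = -6 (R(M) = (1*(1 + 2*1))*(-2) = (1*(1 + 2))*(-2) = (1*3)*(-2) = 3*(-2) = -6)
R(-2)⁴ = (-6)⁴ = 1296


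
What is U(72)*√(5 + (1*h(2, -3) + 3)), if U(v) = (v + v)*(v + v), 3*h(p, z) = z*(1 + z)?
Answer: 20736*√10 ≈ 65573.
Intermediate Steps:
h(p, z) = z*(1 + z)/3 (h(p, z) = (z*(1 + z))/3 = z*(1 + z)/3)
U(v) = 4*v² (U(v) = (2*v)*(2*v) = 4*v²)
U(72)*√(5 + (1*h(2, -3) + 3)) = (4*72²)*√(5 + (1*((⅓)*(-3)*(1 - 3)) + 3)) = (4*5184)*√(5 + (1*((⅓)*(-3)*(-2)) + 3)) = 20736*√(5 + (1*2 + 3)) = 20736*√(5 + (2 + 3)) = 20736*√(5 + 5) = 20736*√10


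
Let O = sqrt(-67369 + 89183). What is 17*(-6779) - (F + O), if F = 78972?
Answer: -194215 - sqrt(21814) ≈ -1.9436e+5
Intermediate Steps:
O = sqrt(21814) ≈ 147.70
17*(-6779) - (F + O) = 17*(-6779) - (78972 + sqrt(21814)) = -115243 + (-78972 - sqrt(21814)) = -194215 - sqrt(21814)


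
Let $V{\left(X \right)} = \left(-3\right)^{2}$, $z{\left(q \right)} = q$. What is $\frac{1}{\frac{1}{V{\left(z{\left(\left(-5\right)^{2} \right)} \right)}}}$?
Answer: $9$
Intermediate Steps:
$V{\left(X \right)} = 9$
$\frac{1}{\frac{1}{V{\left(z{\left(\left(-5\right)^{2} \right)} \right)}}} = \frac{1}{\frac{1}{9}} = 9$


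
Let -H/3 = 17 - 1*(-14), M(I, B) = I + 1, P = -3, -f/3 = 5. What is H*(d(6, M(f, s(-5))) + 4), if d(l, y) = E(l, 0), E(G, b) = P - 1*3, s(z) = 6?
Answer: 186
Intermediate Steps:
f = -15 (f = -3*5 = -15)
M(I, B) = 1 + I
E(G, b) = -6 (E(G, b) = -3 - 1*3 = -3 - 3 = -6)
d(l, y) = -6
H = -93 (H = -3*(17 - 1*(-14)) = -3*(17 + 14) = -3*31 = -93)
H*(d(6, M(f, s(-5))) + 4) = -93*(-6 + 4) = -93*(-2) = 186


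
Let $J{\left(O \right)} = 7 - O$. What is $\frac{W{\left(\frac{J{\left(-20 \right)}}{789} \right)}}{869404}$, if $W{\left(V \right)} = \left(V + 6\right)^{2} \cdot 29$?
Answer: $\frac{73038501}{60135805276} \approx 0.0012146$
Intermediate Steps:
$W{\left(V \right)} = 29 \left(6 + V\right)^{2}$ ($W{\left(V \right)} = \left(6 + V\right)^{2} \cdot 29 = 29 \left(6 + V\right)^{2}$)
$\frac{W{\left(\frac{J{\left(-20 \right)}}{789} \right)}}{869404} = \frac{29 \left(6 + \frac{7 - -20}{789}\right)^{2}}{869404} = 29 \left(6 + \left(7 + 20\right) \frac{1}{789}\right)^{2} \cdot \frac{1}{869404} = 29 \left(6 + 27 \cdot \frac{1}{789}\right)^{2} \cdot \frac{1}{869404} = 29 \left(6 + \frac{9}{263}\right)^{2} \cdot \frac{1}{869404} = 29 \left(\frac{1587}{263}\right)^{2} \cdot \frac{1}{869404} = 29 \cdot \frac{2518569}{69169} \cdot \frac{1}{869404} = \frac{73038501}{69169} \cdot \frac{1}{869404} = \frac{73038501}{60135805276}$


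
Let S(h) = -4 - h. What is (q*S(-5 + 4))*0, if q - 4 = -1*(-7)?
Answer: 0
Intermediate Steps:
q = 11 (q = 4 - 1*(-7) = 4 + 7 = 11)
(q*S(-5 + 4))*0 = (11*(-4 - (-5 + 4)))*0 = (11*(-4 - 1*(-1)))*0 = (11*(-4 + 1))*0 = (11*(-3))*0 = -33*0 = 0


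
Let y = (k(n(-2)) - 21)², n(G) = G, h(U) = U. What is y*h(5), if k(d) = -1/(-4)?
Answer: 34445/16 ≈ 2152.8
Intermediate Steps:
k(d) = ¼ (k(d) = -1*(-¼) = ¼)
y = 6889/16 (y = (¼ - 21)² = (-83/4)² = 6889/16 ≈ 430.56)
y*h(5) = (6889/16)*5 = 34445/16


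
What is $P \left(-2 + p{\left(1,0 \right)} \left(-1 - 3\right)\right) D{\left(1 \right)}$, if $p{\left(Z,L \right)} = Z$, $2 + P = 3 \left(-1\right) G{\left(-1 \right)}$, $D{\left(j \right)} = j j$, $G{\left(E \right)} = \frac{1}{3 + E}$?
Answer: $21$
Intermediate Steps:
$D{\left(j \right)} = j^{2}$
$P = - \frac{7}{2}$ ($P = -2 + \frac{3 \left(-1\right)}{3 - 1} = -2 - \frac{3}{2} = - \frac{7}{2} \approx -3.5$)
$P \left(-2 + p{\left(1,0 \right)} \left(-1 - 3\right)\right) D{\left(1 \right)} = - \frac{7 \left(-2 + 1 \left(-1 - 3\right)\right)}{2} \cdot 1^{2} = - \frac{7 \left(-2 + 1 \left(-4\right)\right)}{2} \cdot 1 = - \frac{7 \left(-2 - 4\right)}{2} \cdot 1 = \left(- \frac{7}{2}\right) \left(-6\right) 1 = 21 \cdot 1 = 21$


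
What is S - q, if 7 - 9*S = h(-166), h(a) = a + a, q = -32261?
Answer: 96896/3 ≈ 32299.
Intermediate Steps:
h(a) = 2*a
S = 113/3 (S = 7/9 - 2*(-166)/9 = 7/9 - 1/9*(-332) = 7/9 + 332/9 = 113/3 ≈ 37.667)
S - q = 113/3 - 1*(-32261) = 113/3 + 32261 = 96896/3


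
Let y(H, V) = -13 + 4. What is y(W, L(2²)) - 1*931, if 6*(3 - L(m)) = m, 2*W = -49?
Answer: -940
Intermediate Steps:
W = -49/2 (W = (½)*(-49) = -49/2 ≈ -24.500)
L(m) = 3 - m/6
y(H, V) = -9
y(W, L(2²)) - 1*931 = -9 - 1*931 = -9 - 931 = -940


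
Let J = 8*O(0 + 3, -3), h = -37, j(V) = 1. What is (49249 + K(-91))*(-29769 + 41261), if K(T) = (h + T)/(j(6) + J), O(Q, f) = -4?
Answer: 17546525724/31 ≈ 5.6602e+8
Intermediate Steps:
J = -32 (J = 8*(-4) = -32)
K(T) = 37/31 - T/31 (K(T) = (-37 + T)/(1 - 32) = (-37 + T)/(-31) = (-37 + T)*(-1/31) = 37/31 - T/31)
(49249 + K(-91))*(-29769 + 41261) = (49249 + (37/31 - 1/31*(-91)))*(-29769 + 41261) = (49249 + (37/31 + 91/31))*11492 = (49249 + 128/31)*11492 = (1526847/31)*11492 = 17546525724/31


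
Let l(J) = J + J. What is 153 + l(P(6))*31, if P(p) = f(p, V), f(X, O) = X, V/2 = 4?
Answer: 525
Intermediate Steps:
V = 8 (V = 2*4 = 8)
P(p) = p
l(J) = 2*J
153 + l(P(6))*31 = 153 + (2*6)*31 = 153 + 12*31 = 153 + 372 = 525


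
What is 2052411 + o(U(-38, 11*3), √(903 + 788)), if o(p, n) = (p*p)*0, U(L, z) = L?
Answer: 2052411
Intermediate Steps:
o(p, n) = 0 (o(p, n) = p²*0 = 0)
2052411 + o(U(-38, 11*3), √(903 + 788)) = 2052411 + 0 = 2052411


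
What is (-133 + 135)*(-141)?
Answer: -282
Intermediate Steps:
(-133 + 135)*(-141) = 2*(-141) = -282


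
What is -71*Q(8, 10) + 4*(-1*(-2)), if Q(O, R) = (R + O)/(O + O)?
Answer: -575/8 ≈ -71.875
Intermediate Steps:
Q(O, R) = (O + R)/(2*O) (Q(O, R) = (O + R)/((2*O)) = (O + R)*(1/(2*O)) = (O + R)/(2*O))
-71*Q(8, 10) + 4*(-1*(-2)) = -71*(8 + 10)/(2*8) + 4*(-1*(-2)) = -71*18/(2*8) + 4*2 = -71*9/8 + 8 = -639/8 + 8 = -575/8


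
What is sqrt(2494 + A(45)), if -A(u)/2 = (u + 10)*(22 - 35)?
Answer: 6*sqrt(109) ≈ 62.642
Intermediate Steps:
A(u) = 260 + 26*u (A(u) = -2*(u + 10)*(22 - 35) = -2*(10 + u)*(-13) = -2*(-130 - 13*u) = 260 + 26*u)
sqrt(2494 + A(45)) = sqrt(2494 + (260 + 26*45)) = sqrt(2494 + (260 + 1170)) = sqrt(2494 + 1430) = sqrt(3924) = 6*sqrt(109)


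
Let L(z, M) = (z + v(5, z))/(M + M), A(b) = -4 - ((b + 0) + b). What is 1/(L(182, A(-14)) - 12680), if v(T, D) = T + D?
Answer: -16/202757 ≈ -7.8912e-5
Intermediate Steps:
A(b) = -4 - 2*b (A(b) = -4 - (b + b) = -4 - 2*b)
v(T, D) = D + T
L(z, M) = (5 + 2*z)/(2*M) (L(z, M) = (z + (z + 5))/(M + M) = (z + (5 + z))/((2*M)) = (5 + 2*z)*(1/(2*M)) = (5 + 2*z)/(2*M))
1/(L(182, A(-14)) - 12680) = 1/((5/2 + 182)/(-4 - 2*(-14)) - 12680) = 1/((369/2)/(-4 + 28) - 12680) = 1/((369/2)/24 - 12680) = 1/((1/24)*(369/2) - 12680) = 1/(123/16 - 12680) = 1/(-202757/16) = -16/202757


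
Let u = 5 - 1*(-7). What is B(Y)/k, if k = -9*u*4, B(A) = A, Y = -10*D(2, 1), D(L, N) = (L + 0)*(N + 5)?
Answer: 5/18 ≈ 0.27778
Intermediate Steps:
D(L, N) = L*(5 + N)
Y = -120 (Y = -20*(5 + 1) = -20*6 = -10*12 = -120)
u = 12 (u = 5 + 7 = 12)
k = -432 (k = -9*12*4 = -108*4 = -432)
B(Y)/k = -120/(-432) = -120*(-1/432) = 5/18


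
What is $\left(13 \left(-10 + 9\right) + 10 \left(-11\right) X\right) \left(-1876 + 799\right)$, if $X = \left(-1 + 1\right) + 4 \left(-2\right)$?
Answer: $-933759$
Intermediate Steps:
$X = -8$ ($X = 0 - 8 = -8$)
$\left(13 \left(-10 + 9\right) + 10 \left(-11\right) X\right) \left(-1876 + 799\right) = \left(13 \left(-10 + 9\right) + 10 \left(-11\right) \left(-8\right)\right) \left(-1876 + 799\right) = \left(13 \left(-1\right) - -880\right) \left(-1077\right) = \left(-13 + 880\right) \left(-1077\right) = 867 \left(-1077\right) = -933759$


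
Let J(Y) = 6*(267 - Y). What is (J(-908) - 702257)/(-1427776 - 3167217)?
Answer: 695207/4594993 ≈ 0.15130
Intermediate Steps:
J(Y) = 1602 - 6*Y
(J(-908) - 702257)/(-1427776 - 3167217) = ((1602 - 6*(-908)) - 702257)/(-1427776 - 3167217) = ((1602 + 5448) - 702257)/(-4594993) = (7050 - 702257)*(-1/4594993) = -695207*(-1/4594993) = 695207/4594993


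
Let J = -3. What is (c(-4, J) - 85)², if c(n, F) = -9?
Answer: 8836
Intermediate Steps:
(c(-4, J) - 85)² = (-9 - 85)² = (-94)² = 8836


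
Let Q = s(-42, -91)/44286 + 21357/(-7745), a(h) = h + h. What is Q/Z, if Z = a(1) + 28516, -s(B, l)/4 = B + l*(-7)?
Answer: -68874943/698680957590 ≈ -9.8579e-5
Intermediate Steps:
s(B, l) = -4*B + 28*l (s(B, l) = -4*(B + l*(-7)) = -4*(B - 7*l) = -4*B + 28*l)
a(h) = 2*h
Q = -482124601/171497535 (Q = (-4*(-42) + 28*(-91))/44286 + 21357/(-7745) = (168 - 2548)*(1/44286) + 21357*(-1/7745) = -2380*1/44286 - 21357/7745 = -1190/22143 - 21357/7745 = -482124601/171497535 ≈ -2.8113)
Z = 28518 (Z = 2*1 + 28516 = 2 + 28516 = 28518)
Q/Z = -482124601/171497535/28518 = -482124601/171497535*1/28518 = -68874943/698680957590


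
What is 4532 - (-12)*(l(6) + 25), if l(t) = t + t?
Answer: 4976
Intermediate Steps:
l(t) = 2*t
4532 - (-12)*(l(6) + 25) = 4532 - (-12)*(2*6 + 25) = 4532 - (-12)*(12 + 25) = 4532 - (-12)*37 = 4532 - 1*(-444) = 4532 + 444 = 4976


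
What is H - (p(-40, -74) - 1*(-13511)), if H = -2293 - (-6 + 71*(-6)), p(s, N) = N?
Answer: -15298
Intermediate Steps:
H = -1861 (H = -2293 - (-6 - 426) = -2293 - 1*(-432) = -2293 + 432 = -1861)
H - (p(-40, -74) - 1*(-13511)) = -1861 - (-74 - 1*(-13511)) = -1861 - (-74 + 13511) = -1861 - 1*13437 = -1861 - 13437 = -15298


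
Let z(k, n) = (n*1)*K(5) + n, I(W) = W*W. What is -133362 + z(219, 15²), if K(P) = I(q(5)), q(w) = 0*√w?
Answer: -133137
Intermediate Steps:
q(w) = 0
I(W) = W²
K(P) = 0 (K(P) = 0² = 0)
z(k, n) = n (z(k, n) = (n*1)*0 + n = n*0 + n = 0 + n = n)
-133362 + z(219, 15²) = -133362 + 15² = -133362 + 225 = -133137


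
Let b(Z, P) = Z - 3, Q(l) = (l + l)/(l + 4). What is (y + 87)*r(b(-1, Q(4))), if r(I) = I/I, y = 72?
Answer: 159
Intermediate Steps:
Q(l) = 2*l/(4 + l) (Q(l) = (2*l)/(4 + l) = 2*l/(4 + l))
b(Z, P) = -3 + Z
r(I) = 1
(y + 87)*r(b(-1, Q(4))) = (72 + 87)*1 = 159*1 = 159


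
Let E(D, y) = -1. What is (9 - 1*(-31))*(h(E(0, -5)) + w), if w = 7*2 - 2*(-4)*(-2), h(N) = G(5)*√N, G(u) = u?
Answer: -80 + 200*I ≈ -80.0 + 200.0*I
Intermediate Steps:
h(N) = 5*√N
w = -2 (w = 14 + 8*(-2) = 14 - 16 = -2)
(9 - 1*(-31))*(h(E(0, -5)) + w) = (9 - 1*(-31))*(5*√(-1) - 2) = (9 + 31)*(5*I - 2) = 40*(-2 + 5*I) = -80 + 200*I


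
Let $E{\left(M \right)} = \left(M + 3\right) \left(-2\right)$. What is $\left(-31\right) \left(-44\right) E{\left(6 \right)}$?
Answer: $-24552$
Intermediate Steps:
$E{\left(M \right)} = -6 - 2 M$ ($E{\left(M \right)} = \left(3 + M\right) \left(-2\right) = -6 - 2 M$)
$\left(-31\right) \left(-44\right) E{\left(6 \right)} = \left(-31\right) \left(-44\right) \left(-6 - 12\right) = 1364 \left(-6 - 12\right) = 1364 \left(-18\right) = -24552$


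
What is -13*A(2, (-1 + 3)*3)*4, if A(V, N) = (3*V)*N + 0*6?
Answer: -1872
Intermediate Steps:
A(V, N) = 3*N*V (A(V, N) = 3*N*V + 0 = 3*N*V)
-13*A(2, (-1 + 3)*3)*4 = -39*(-1 + 3)*3*2*4 = -39*2*3*2*4 = -39*6*2*4 = -13*36*4 = -468*4 = -1872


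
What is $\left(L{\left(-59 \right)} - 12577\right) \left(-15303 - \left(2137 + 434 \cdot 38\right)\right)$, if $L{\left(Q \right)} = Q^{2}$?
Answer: $308645472$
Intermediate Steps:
$\left(L{\left(-59 \right)} - 12577\right) \left(-15303 - \left(2137 + 434 \cdot 38\right)\right) = \left(\left(-59\right)^{2} - 12577\right) \left(-15303 - \left(2137 + 434 \cdot 38\right)\right) = \left(3481 - 12577\right) \left(-15303 - 18629\right) = - 9096 \left(-15303 - 18629\right) = \left(-9096\right) \left(-33932\right) = 308645472$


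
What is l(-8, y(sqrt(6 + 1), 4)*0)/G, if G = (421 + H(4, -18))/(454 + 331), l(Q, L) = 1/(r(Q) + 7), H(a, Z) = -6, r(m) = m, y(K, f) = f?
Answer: -157/83 ≈ -1.8916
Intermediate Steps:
l(Q, L) = 1/(7 + Q) (l(Q, L) = 1/(Q + 7) = 1/(7 + Q))
G = 83/157 (G = (421 - 6)/(454 + 331) = 415/785 = 415*(1/785) = 83/157 ≈ 0.52866)
l(-8, y(sqrt(6 + 1), 4)*0)/G = 1/((7 - 8)*(83/157)) = (157/83)/(-1) = -1*157/83 = -157/83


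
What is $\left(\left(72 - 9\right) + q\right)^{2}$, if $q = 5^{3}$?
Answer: $35344$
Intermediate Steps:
$q = 125$
$\left(\left(72 - 9\right) + q\right)^{2} = \left(\left(72 - 9\right) + 125\right)^{2} = \left(63 + 125\right)^{2} = 188^{2} = 35344$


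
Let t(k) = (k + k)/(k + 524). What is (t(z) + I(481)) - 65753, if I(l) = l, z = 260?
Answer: -6396591/98 ≈ -65271.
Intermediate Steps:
t(k) = 2*k/(524 + k) (t(k) = (2*k)/(524 + k) = 2*k/(524 + k))
(t(z) + I(481)) - 65753 = (2*260/(524 + 260) + 481) - 65753 = (2*260/784 + 481) - 65753 = (2*260*(1/784) + 481) - 65753 = (65/98 + 481) - 65753 = 47203/98 - 65753 = -6396591/98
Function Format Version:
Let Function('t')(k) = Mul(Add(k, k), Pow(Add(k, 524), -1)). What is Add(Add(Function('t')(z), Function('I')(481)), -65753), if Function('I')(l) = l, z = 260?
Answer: Rational(-6396591, 98) ≈ -65271.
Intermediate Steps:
Function('t')(k) = Mul(2, k, Pow(Add(524, k), -1)) (Function('t')(k) = Mul(Mul(2, k), Pow(Add(524, k), -1)) = Mul(2, k, Pow(Add(524, k), -1)))
Add(Add(Function('t')(z), Function('I')(481)), -65753) = Add(Add(Mul(2, 260, Pow(Add(524, 260), -1)), 481), -65753) = Add(Add(Mul(2, 260, Pow(784, -1)), 481), -65753) = Add(Add(Mul(2, 260, Rational(1, 784)), 481), -65753) = Add(Add(Rational(65, 98), 481), -65753) = Add(Rational(47203, 98), -65753) = Rational(-6396591, 98)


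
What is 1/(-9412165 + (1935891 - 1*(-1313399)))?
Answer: -1/6162875 ≈ -1.6226e-7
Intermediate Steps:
1/(-9412165 + (1935891 - 1*(-1313399))) = 1/(-9412165 + (1935891 + 1313399)) = 1/(-9412165 + 3249290) = 1/(-6162875) = -1/6162875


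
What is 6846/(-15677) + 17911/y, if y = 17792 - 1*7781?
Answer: 212255441/156942447 ≈ 1.3524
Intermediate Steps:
y = 10011 (y = 17792 - 7781 = 10011)
6846/(-15677) + 17911/y = 6846/(-15677) + 17911/10011 = 6846*(-1/15677) + 17911*(1/10011) = -6846/15677 + 17911/10011 = 212255441/156942447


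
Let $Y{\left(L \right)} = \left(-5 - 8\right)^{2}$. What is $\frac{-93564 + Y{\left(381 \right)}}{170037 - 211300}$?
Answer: $\frac{93395}{41263} \approx 2.2634$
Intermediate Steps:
$Y{\left(L \right)} = 169$ ($Y{\left(L \right)} = \left(-13\right)^{2} = 169$)
$\frac{-93564 + Y{\left(381 \right)}}{170037 - 211300} = \frac{-93564 + 169}{170037 - 211300} = - \frac{93395}{-41263} = \left(-93395\right) \left(- \frac{1}{41263}\right) = \frac{93395}{41263}$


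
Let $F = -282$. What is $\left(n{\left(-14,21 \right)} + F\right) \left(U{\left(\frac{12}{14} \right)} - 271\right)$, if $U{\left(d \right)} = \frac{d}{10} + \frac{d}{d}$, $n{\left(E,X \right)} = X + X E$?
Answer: $\frac{1048617}{7} \approx 1.498 \cdot 10^{5}$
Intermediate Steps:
$n{\left(E,X \right)} = X + E X$
$U{\left(d \right)} = 1 + \frac{d}{10}$ ($U{\left(d \right)} = d \frac{1}{10} + 1 = \frac{d}{10} + 1 = 1 + \frac{d}{10}$)
$\left(n{\left(-14,21 \right)} + F\right) \left(U{\left(\frac{12}{14} \right)} - 271\right) = \left(21 \left(1 - 14\right) - 282\right) \left(\left(1 + \frac{12 \cdot \frac{1}{14}}{10}\right) - 271\right) = \left(21 \left(-13\right) - 282\right) \left(\left(1 + \frac{12 \cdot \frac{1}{14}}{10}\right) - 271\right) = \left(-273 - 282\right) \left(\left(1 + \frac{1}{10} \cdot \frac{6}{7}\right) - 271\right) = - 555 \left(\left(1 + \frac{3}{35}\right) - 271\right) = - 555 \left(\frac{38}{35} - 271\right) = \left(-555\right) \left(- \frac{9447}{35}\right) = \frac{1048617}{7}$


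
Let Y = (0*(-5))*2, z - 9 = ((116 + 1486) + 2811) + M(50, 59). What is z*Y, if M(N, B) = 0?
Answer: 0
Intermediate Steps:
z = 4422 (z = 9 + (((116 + 1486) + 2811) + 0) = 9 + ((1602 + 2811) + 0) = 9 + (4413 + 0) = 9 + 4413 = 4422)
Y = 0 (Y = 0*2 = 0)
z*Y = 4422*0 = 0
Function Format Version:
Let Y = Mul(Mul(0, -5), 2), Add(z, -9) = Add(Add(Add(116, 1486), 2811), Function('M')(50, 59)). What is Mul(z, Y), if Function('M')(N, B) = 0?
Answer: 0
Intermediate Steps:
z = 4422 (z = Add(9, Add(Add(Add(116, 1486), 2811), 0)) = Add(9, Add(Add(1602, 2811), 0)) = Add(9, Add(4413, 0)) = Add(9, 4413) = 4422)
Y = 0 (Y = Mul(0, 2) = 0)
Mul(z, Y) = Mul(4422, 0) = 0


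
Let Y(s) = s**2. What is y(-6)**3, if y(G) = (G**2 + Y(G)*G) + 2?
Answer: -5639752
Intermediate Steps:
y(G) = 2 + G**2 + G**3 (y(G) = (G**2 + G**2*G) + 2 = (G**2 + G**3) + 2 = 2 + G**2 + G**3)
y(-6)**3 = (2 + (-6)**2 + (-6)**3)**3 = (2 + 36 - 216)**3 = (-178)**3 = -5639752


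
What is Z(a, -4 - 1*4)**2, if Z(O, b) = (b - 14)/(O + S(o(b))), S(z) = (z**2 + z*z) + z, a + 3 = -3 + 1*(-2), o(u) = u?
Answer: 121/3136 ≈ 0.038584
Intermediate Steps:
a = -8 (a = -3 + (-3 + 1*(-2)) = -3 + (-3 - 2) = -3 - 5 = -8)
S(z) = z + 2*z**2 (S(z) = (z**2 + z**2) + z = 2*z**2 + z = z + 2*z**2)
Z(O, b) = (-14 + b)/(O + b*(1 + 2*b)) (Z(O, b) = (b - 14)/(O + b*(1 + 2*b)) = (-14 + b)/(O + b*(1 + 2*b)))
Z(a, -4 - 1*4)**2 = ((-14 + (-4 - 1*4))/(-8 + (-4 - 1*4)*(1 + 2*(-4 - 1*4))))**2 = ((-14 + (-4 - 4))/(-8 + (-4 - 4)*(1 + 2*(-4 - 4))))**2 = ((-14 - 8)/(-8 - 8*(1 + 2*(-8))))**2 = (-22/(-8 - 8*(1 - 16)))**2 = (-22/(-8 - 8*(-15)))**2 = (-22/(-8 + 120))**2 = (-22/112)**2 = ((1/112)*(-22))**2 = (-11/56)**2 = 121/3136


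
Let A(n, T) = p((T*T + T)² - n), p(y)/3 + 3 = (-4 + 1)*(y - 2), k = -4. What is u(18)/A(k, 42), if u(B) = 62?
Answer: -62/29354751 ≈ -2.1121e-6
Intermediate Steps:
p(y) = 9 - 9*y (p(y) = -9 + 3*((-4 + 1)*(y - 2)) = -9 + 3*(-3*(-2 + y)) = -9 + 3*(6 - 3*y) = -9 + (18 - 9*y) = 9 - 9*y)
A(n, T) = 9 - 9*(T + T²)² + 9*n (A(n, T) = 9 - 9*((T*T + T)² - n) = 9 - 9*((T² + T)² - n) = 9 - 9*((T + T²)² - n) = 9 + (-9*(T + T²)² + 9*n) = 9 - 9*(T + T²)² + 9*n)
u(18)/A(k, 42) = 62/(9 + 9*(-4) - 9*42²*(1 + 42)²) = 62/(9 - 36 - 9*1764*43²) = 62/(9 - 36 - 9*1764*1849) = 62/(9 - 36 - 29354724) = 62/(-29354751) = 62*(-1/29354751) = -62/29354751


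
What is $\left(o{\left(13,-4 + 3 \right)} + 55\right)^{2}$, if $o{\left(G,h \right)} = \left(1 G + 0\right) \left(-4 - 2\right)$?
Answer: $529$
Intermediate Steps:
$o{\left(G,h \right)} = - 6 G$ ($o{\left(G,h \right)} = \left(G + 0\right) \left(-6\right) = G \left(-6\right) = - 6 G$)
$\left(o{\left(13,-4 + 3 \right)} + 55\right)^{2} = \left(\left(-6\right) 13 + 55\right)^{2} = \left(-78 + 55\right)^{2} = \left(-23\right)^{2} = 529$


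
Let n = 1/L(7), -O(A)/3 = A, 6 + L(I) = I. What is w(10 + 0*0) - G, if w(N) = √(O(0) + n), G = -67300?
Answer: 67301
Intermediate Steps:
L(I) = -6 + I
O(A) = -3*A
n = 1 (n = 1/(-6 + 7) = 1/1 = 1)
w(N) = 1 (w(N) = √(-3*0 + 1) = √(0 + 1) = √1 = 1)
w(10 + 0*0) - G = 1 - 1*(-67300) = 1 + 67300 = 67301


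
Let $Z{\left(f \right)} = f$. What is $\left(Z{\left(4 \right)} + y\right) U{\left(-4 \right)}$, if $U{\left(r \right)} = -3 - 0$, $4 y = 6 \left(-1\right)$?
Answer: $- \frac{15}{2} \approx -7.5$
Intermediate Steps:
$y = - \frac{3}{2}$ ($y = \frac{6 \left(-1\right)}{4} = \frac{1}{4} \left(-6\right) = - \frac{3}{2} \approx -1.5$)
$U{\left(r \right)} = -3$ ($U{\left(r \right)} = -3 + 0 = -3$)
$\left(Z{\left(4 \right)} + y\right) U{\left(-4 \right)} = \left(4 - \frac{3}{2}\right) \left(-3\right) = \frac{5}{2} \left(-3\right) = - \frac{15}{2}$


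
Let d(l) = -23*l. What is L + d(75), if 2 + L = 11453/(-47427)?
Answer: -81917882/47427 ≈ -1727.2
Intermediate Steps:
L = -106307/47427 (L = -2 + 11453/(-47427) = -2 + 11453*(-1/47427) = -2 - 11453/47427 = -106307/47427 ≈ -2.2415)
L + d(75) = -106307/47427 - 23*75 = -106307/47427 - 1725 = -81917882/47427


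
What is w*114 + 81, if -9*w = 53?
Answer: -1771/3 ≈ -590.33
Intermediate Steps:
w = -53/9 (w = -⅑*53 = -53/9 ≈ -5.8889)
w*114 + 81 = -53/9*114 + 81 = -2014/3 + 81 = -1771/3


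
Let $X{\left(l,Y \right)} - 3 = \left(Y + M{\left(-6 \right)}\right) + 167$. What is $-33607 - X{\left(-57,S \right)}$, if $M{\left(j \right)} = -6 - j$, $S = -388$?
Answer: $-33389$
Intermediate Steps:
$X{\left(l,Y \right)} = 170 + Y$ ($X{\left(l,Y \right)} = 3 + \left(\left(Y - 0\right) + 167\right) = 3 + \left(\left(Y + \left(-6 + 6\right)\right) + 167\right) = 3 + \left(\left(Y + 0\right) + 167\right) = 3 + \left(Y + 167\right) = 3 + \left(167 + Y\right) = 170 + Y$)
$-33607 - X{\left(-57,S \right)} = -33607 - \left(170 - 388\right) = -33607 - -218 = -33607 + 218 = -33389$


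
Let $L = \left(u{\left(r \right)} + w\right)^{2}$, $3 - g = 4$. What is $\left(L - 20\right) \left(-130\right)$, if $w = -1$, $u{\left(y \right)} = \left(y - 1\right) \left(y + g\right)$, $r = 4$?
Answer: $-5720$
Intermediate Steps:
$g = -1$ ($g = 3 - 4 = -1$)
$u{\left(y \right)} = \left(-1 + y\right)^{2}$ ($u{\left(y \right)} = \left(y - 1\right) \left(y - 1\right) = \left(-1 + y\right) \left(-1 + y\right) = \left(-1 + y\right)^{2}$)
$L = 64$ ($L = \left(\left(1 + 4^{2} - 8\right) - 1\right)^{2} = \left(\left(1 + 16 - 8\right) - 1\right)^{2} = \left(9 - 1\right)^{2} = 8^{2} = 64$)
$\left(L - 20\right) \left(-130\right) = \left(64 - 20\right) \left(-130\right) = 44 \left(-130\right) = -5720$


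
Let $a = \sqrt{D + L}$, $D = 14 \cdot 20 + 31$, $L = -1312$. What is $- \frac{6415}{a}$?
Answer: $\frac{6415 i \sqrt{1001}}{1001} \approx 202.76 i$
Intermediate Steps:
$D = 311$ ($D = 280 + 31 = 311$)
$a = i \sqrt{1001}$ ($a = \sqrt{311 - 1312} = \sqrt{-1001} = i \sqrt{1001} \approx 31.639 i$)
$- \frac{6415}{a} = - \frac{6415}{i \sqrt{1001}} = - 6415 \left(- \frac{i \sqrt{1001}}{1001}\right) = \frac{6415 i \sqrt{1001}}{1001}$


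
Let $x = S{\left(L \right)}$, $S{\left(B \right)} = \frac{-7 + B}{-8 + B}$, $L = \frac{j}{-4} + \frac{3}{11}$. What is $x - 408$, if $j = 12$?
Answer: $- \frac{48037}{118} \approx -407.09$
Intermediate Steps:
$L = - \frac{30}{11}$ ($L = \frac{12}{-4} + \frac{3}{11} = 12 \left(- \frac{1}{4}\right) + 3 \cdot \frac{1}{11} = -3 + \frac{3}{11} = - \frac{30}{11} \approx -2.7273$)
$S{\left(B \right)} = \frac{-7 + B}{-8 + B}$
$x = \frac{107}{118}$ ($x = \frac{-7 - \frac{30}{11}}{-8 - \frac{30}{11}} = \frac{1}{- \frac{118}{11}} \left(- \frac{107}{11}\right) = \left(- \frac{11}{118}\right) \left(- \frac{107}{11}\right) = \frac{107}{118} \approx 0.90678$)
$x - 408 = \frac{107}{118} - 408 = - \frac{48037}{118}$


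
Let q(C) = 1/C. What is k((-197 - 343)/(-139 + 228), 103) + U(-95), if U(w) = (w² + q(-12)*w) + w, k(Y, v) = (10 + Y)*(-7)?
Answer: 9516295/1068 ≈ 8910.4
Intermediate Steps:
k(Y, v) = -70 - 7*Y
U(w) = w² + 11*w/12 (U(w) = (w² + w/(-12)) + w = (w² - w/12) + w = w² + 11*w/12)
k((-197 - 343)/(-139 + 228), 103) + U(-95) = (-70 - 7*(-197 - 343)/(-139 + 228)) + (1/12)*(-95)*(11 + 12*(-95)) = (-70 - (-3780)/89) + (1/12)*(-95)*(11 - 1140) = (-70 - (-3780)/89) + (1/12)*(-95)*(-1129) = (-70 - 7*(-540/89)) + 107255/12 = (-70 + 3780/89) + 107255/12 = -2450/89 + 107255/12 = 9516295/1068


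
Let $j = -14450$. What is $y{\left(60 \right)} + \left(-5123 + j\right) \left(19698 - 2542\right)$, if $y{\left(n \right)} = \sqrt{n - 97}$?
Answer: $-335794388 + i \sqrt{37} \approx -3.3579 \cdot 10^{8} + 6.0828 i$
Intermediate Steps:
$y{\left(n \right)} = \sqrt{-97 + n}$
$y{\left(60 \right)} + \left(-5123 + j\right) \left(19698 - 2542\right) = \sqrt{-97 + 60} + \left(-5123 - 14450\right) \left(19698 - 2542\right) = \sqrt{-37} - 335794388 = i \sqrt{37} - 335794388 = -335794388 + i \sqrt{37}$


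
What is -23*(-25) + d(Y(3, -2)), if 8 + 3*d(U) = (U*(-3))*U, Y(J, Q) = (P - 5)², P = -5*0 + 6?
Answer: 1714/3 ≈ 571.33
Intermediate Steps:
P = 6 (P = 0 + 6 = 6)
Y(J, Q) = 1 (Y(J, Q) = (6 - 5)² = 1² = 1)
d(U) = -8/3 - U² (d(U) = -8/3 + ((U*(-3))*U)/3 = -8/3 + ((-3*U)*U)/3 = -8/3 + (-3*U²)/3 = -8/3 - U²)
-23*(-25) + d(Y(3, -2)) = -23*(-25) + (-8/3 - 1*1²) = 575 + (-8/3 - 1*1) = 575 + (-8/3 - 1) = 575 - 11/3 = 1714/3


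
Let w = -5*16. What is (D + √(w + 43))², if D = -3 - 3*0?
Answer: (3 - I*√37)² ≈ -28.0 - 36.497*I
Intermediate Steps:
w = -80
D = -3 (D = -3 + 0 = -3)
(D + √(w + 43))² = (-3 + √(-80 + 43))² = (-3 + √(-37))² = (-3 + I*√37)²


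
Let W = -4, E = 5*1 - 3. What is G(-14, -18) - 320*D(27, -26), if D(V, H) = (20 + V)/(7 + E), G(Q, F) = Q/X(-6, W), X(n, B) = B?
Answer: -30017/18 ≈ -1667.6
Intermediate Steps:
E = 2 (E = 5 - 3 = 2)
G(Q, F) = -Q/4 (G(Q, F) = Q/(-4) = Q*(-1/4) = -Q/4)
D(V, H) = 20/9 + V/9 (D(V, H) = (20 + V)/(7 + 2) = (20 + V)/9 = (20 + V)*(1/9) = 20/9 + V/9)
G(-14, -18) - 320*D(27, -26) = -1/4*(-14) - 320*(20/9 + (1/9)*27) = 7/2 - 320*(20/9 + 3) = 7/2 - 320*47/9 = 7/2 - 15040/9 = -30017/18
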